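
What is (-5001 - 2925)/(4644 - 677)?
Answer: -7926/3967 ≈ -1.9980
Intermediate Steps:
(-5001 - 2925)/(4644 - 677) = -7926/3967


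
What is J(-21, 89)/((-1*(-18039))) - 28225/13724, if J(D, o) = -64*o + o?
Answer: -27909583/11788916 ≈ -2.3674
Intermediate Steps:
J(D, o) = -63*o
J(-21, 89)/((-1*(-18039))) - 28225/13724 = (-63*89)/((-1*(-18039))) - 28225/13724 = -5607/18039 - 28225*1/13724 = -5607*1/18039 - 28225/13724 = -267/859 - 28225/13724 = -27909583/11788916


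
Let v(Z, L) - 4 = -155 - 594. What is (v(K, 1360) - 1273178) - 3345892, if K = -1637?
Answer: -4619815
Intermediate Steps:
v(Z, L) = -745 (v(Z, L) = 4 + (-155 - 594) = 4 - 749 = -745)
(v(K, 1360) - 1273178) - 3345892 = (-745 - 1273178) - 3345892 = -1273923 - 3345892 = -4619815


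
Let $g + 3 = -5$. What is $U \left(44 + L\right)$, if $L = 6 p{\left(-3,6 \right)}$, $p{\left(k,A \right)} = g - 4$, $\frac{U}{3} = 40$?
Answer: $-3360$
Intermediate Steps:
$U = 120$ ($U = 3 \cdot 40 = 120$)
$g = -8$ ($g = -3 - 5 = -8$)
$p{\left(k,A \right)} = -12$ ($p{\left(k,A \right)} = -8 - 4 = -12$)
$L = -72$ ($L = 6 \left(-12\right) = -72$)
$U \left(44 + L\right) = 120 \left(44 - 72\right) = 120 \left(-28\right) = -3360$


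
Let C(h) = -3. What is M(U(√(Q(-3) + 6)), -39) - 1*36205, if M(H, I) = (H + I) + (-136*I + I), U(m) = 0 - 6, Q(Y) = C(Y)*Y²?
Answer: -30985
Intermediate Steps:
Q(Y) = -3*Y²
U(m) = -6
M(H, I) = H - 134*I (M(H, I) = (H + I) - 135*I = H - 134*I)
M(U(√(Q(-3) + 6)), -39) - 1*36205 = (-6 - 134*(-39)) - 1*36205 = (-6 + 5226) - 36205 = 5220 - 36205 = -30985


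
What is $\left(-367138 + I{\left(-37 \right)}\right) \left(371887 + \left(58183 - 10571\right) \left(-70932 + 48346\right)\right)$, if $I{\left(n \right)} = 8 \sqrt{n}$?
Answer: $394670686413810 - 8599941960 i \sqrt{37} \approx 3.9467 \cdot 10^{14} - 5.2311 \cdot 10^{10} i$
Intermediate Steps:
$\left(-367138 + I{\left(-37 \right)}\right) \left(371887 + \left(58183 - 10571\right) \left(-70932 + 48346\right)\right) = \left(-367138 + 8 \sqrt{-37}\right) \left(371887 + \left(58183 - 10571\right) \left(-70932 + 48346\right)\right) = \left(-367138 + 8 i \sqrt{37}\right) \left(371887 + 47612 \left(-22586\right)\right) = \left(-367138 + 8 i \sqrt{37}\right) \left(371887 - 1075364632\right) = \left(-367138 + 8 i \sqrt{37}\right) \left(-1074992745\right) = 394670686413810 - 8599941960 i \sqrt{37}$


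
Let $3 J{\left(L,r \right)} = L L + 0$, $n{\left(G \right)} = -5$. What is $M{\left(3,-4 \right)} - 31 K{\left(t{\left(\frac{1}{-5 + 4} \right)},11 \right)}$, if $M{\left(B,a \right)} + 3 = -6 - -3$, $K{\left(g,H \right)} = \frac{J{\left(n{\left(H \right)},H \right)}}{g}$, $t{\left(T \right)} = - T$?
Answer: $- \frac{793}{3} \approx -264.33$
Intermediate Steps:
$J{\left(L,r \right)} = \frac{L^{2}}{3}$ ($J{\left(L,r \right)} = \frac{L L + 0}{3} = \frac{L^{2} + 0}{3} = \frac{L^{2}}{3}$)
$K{\left(g,H \right)} = \frac{25}{3 g}$ ($K{\left(g,H \right)} = \frac{\frac{1}{3} \left(-5\right)^{2}}{g} = \frac{\frac{1}{3} \cdot 25}{g} = \frac{25}{3 g}$)
$M{\left(B,a \right)} = -6$ ($M{\left(B,a \right)} = -3 - 3 = -6$)
$M{\left(3,-4 \right)} - 31 K{\left(t{\left(\frac{1}{-5 + 4} \right)},11 \right)} = -6 - 31 \frac{25}{3 \left(- \frac{1}{-5 + 4}\right)} = -6 - 31 \frac{25}{3 \left(- \frac{1}{-1}\right)} = -6 - 31 \frac{25}{3 \left(\left(-1\right) \left(-1\right)\right)} = -6 - 31 \frac{25}{3 \cdot 1} = -6 - 31 \cdot \frac{25}{3} \cdot 1 = -6 - \frac{775}{3} = - \frac{793}{3}$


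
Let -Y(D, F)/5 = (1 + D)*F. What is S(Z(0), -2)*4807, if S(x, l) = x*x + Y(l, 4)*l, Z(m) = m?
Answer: -192280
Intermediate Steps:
Y(D, F) = -5*F*(1 + D) (Y(D, F) = -5*(1 + D)*F = -5*F*(1 + D))
S(x, l) = x² + l*(-20 - 20*l) (S(x, l) = x*x + (-5*4*(1 + l))*l = x² + (-20 - 20*l)*l = x² + l*(-20 - 20*l))
S(Z(0), -2)*4807 = (0² - 20*(-2)*(1 - 2))*4807 = (0 - 20*(-2)*(-1))*4807 = (0 - 40)*4807 = -40*4807 = -192280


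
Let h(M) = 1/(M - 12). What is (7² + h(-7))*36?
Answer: 33480/19 ≈ 1762.1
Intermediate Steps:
h(M) = 1/(-12 + M)
(7² + h(-7))*36 = (7² + 1/(-12 - 7))*36 = (49 + 1/(-19))*36 = (49 - 1/19)*36 = (930/19)*36 = 33480/19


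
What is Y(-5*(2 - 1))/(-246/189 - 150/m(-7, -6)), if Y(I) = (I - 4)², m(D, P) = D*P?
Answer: -5103/307 ≈ -16.622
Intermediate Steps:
Y(I) = (-4 + I)²
Y(-5*(2 - 1))/(-246/189 - 150/m(-7, -6)) = (-4 - 5*(2 - 1))²/(-246/189 - 150/((-7*(-6)))) = (-4 - 5*1)²/(-246*1/189 - 150/42) = (-4 - 5)²/(-82/63 - 150*1/42) = (-9)²/(-82/63 - 25/7) = 81/(-307/63) = 81*(-63/307) = -5103/307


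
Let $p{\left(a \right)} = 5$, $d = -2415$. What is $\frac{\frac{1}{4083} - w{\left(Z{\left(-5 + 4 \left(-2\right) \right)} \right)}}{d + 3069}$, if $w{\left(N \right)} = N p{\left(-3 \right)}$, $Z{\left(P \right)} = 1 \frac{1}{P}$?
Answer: $\frac{10214}{17356833} \approx 0.00058847$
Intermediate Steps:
$Z{\left(P \right)} = \frac{1}{P}$
$w{\left(N \right)} = 5 N$ ($w{\left(N \right)} = N 5 = 5 N$)
$\frac{\frac{1}{4083} - w{\left(Z{\left(-5 + 4 \left(-2\right) \right)} \right)}}{d + 3069} = \frac{\frac{1}{4083} - \frac{5}{-5 + 4 \left(-2\right)}}{-2415 + 3069} = \frac{\frac{1}{4083} - \frac{5}{-5 - 8}}{654} = \left(\frac{1}{4083} - \frac{5}{-13}\right) \frac{1}{654} = \left(\frac{1}{4083} - 5 \left(- \frac{1}{13}\right)\right) \frac{1}{654} = \left(\frac{1}{4083} - - \frac{5}{13}\right) \frac{1}{654} = \left(\frac{1}{4083} + \frac{5}{13}\right) \frac{1}{654} = \frac{20428}{53079} \cdot \frac{1}{654} = \frac{10214}{17356833}$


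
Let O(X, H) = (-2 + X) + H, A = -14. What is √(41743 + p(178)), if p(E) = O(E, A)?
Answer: 17*√145 ≈ 204.71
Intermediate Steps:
O(X, H) = -2 + H + X
p(E) = -16 + E (p(E) = -2 - 14 + E = -16 + E)
√(41743 + p(178)) = √(41743 + (-16 + 178)) = √(41743 + 162) = √41905 = 17*√145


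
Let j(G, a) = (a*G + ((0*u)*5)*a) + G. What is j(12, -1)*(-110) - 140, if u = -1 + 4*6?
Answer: -140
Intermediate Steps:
u = 23 (u = -1 + 24 = 23)
j(G, a) = G + G*a (j(G, a) = (a*G + ((0*23)*5)*a) + G = (G*a + (0*5)*a) + G = (G*a + 0*a) + G = (G*a + 0) + G = G*a + G = G + G*a)
j(12, -1)*(-110) - 140 = (12*(1 - 1))*(-110) - 140 = (12*0)*(-110) - 140 = 0*(-110) - 140 = 0 - 140 = -140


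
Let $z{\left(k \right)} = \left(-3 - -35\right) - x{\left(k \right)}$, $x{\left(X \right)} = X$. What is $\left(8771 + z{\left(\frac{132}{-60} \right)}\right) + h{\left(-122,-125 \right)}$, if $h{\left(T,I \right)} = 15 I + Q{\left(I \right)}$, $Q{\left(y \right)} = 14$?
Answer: $\frac{34721}{5} \approx 6944.2$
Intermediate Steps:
$h{\left(T,I \right)} = 14 + 15 I$ ($h{\left(T,I \right)} = 15 I + 14 = 14 + 15 I$)
$z{\left(k \right)} = 32 - k$ ($z{\left(k \right)} = \left(-3 - -35\right) - k = \left(-3 + 35\right) - k = 32 - k$)
$\left(8771 + z{\left(\frac{132}{-60} \right)}\right) + h{\left(-122,-125 \right)} = \left(8771 + \left(32 - \frac{132}{-60}\right)\right) + \left(14 + 15 \left(-125\right)\right) = \left(8771 + \left(32 - 132 \left(- \frac{1}{60}\right)\right)\right) + \left(14 - 1875\right) = \left(8771 + \left(32 - - \frac{11}{5}\right)\right) - 1861 = \left(8771 + \left(32 + \frac{11}{5}\right)\right) - 1861 = \left(8771 + \frac{171}{5}\right) - 1861 = \frac{44026}{5} - 1861 = \frac{34721}{5}$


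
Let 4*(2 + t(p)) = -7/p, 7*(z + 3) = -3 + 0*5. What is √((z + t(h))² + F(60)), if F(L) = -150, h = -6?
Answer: I*√3488831/168 ≈ 11.118*I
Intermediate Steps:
z = -24/7 (z = -3 + (-3 + 0*5)/7 = -3 + (-3 + 0)/7 = -3 + (⅐)*(-3) = -3 - 3/7 = -24/7 ≈ -3.4286)
t(p) = -2 - 7/(4*p) (t(p) = -2 + (-7/p)/4 = -2 - 7/(4*p))
√((z + t(h))² + F(60)) = √((-24/7 + (-2 - 7/4/(-6)))² - 150) = √((-24/7 + (-2 - 7/4*(-⅙)))² - 150) = √((-24/7 + (-2 + 7/24))² - 150) = √((-24/7 - 41/24)² - 150) = √((-863/168)² - 150) = √(744769/28224 - 150) = √(-3488831/28224) = I*√3488831/168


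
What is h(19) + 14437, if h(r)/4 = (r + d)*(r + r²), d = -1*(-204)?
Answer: 353397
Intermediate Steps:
d = 204
h(r) = 4*(204 + r)*(r + r²) (h(r) = 4*((r + 204)*(r + r²)) = 4*((204 + r)*(r + r²)) = 4*(204 + r)*(r + r²))
h(19) + 14437 = 4*19*(204 + 19² + 205*19) + 14437 = 4*19*(204 + 361 + 3895) + 14437 = 4*19*4460 + 14437 = 338960 + 14437 = 353397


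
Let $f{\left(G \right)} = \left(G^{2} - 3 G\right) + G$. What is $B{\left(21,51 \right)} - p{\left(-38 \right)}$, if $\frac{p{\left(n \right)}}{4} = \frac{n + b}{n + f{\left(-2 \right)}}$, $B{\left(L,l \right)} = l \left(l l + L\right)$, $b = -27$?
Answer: $\frac{401140}{3} \approx 1.3371 \cdot 10^{5}$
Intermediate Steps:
$f{\left(G \right)} = G^{2} - 2 G$
$B{\left(L,l \right)} = l \left(L + l^{2}\right)$ ($B{\left(L,l \right)} = l \left(l^{2} + L\right) = l \left(L + l^{2}\right)$)
$p{\left(n \right)} = \frac{4 \left(-27 + n\right)}{8 + n}$ ($p{\left(n \right)} = 4 \frac{n - 27}{n - 2 \left(-2 - 2\right)} = 4 \frac{-27 + n}{n - -8} = 4 \frac{-27 + n}{n + 8} = 4 \frac{-27 + n}{8 + n} = \frac{4 \left(-27 + n\right)}{8 + n}$)
$B{\left(21,51 \right)} - p{\left(-38 \right)} = 51 \left(21 + 51^{2}\right) - \frac{4 \left(-27 - 38\right)}{8 - 38} = 51 \left(21 + 2601\right) - 4 \frac{1}{-30} \left(-65\right) = 51 \cdot 2622 - 4 \left(- \frac{1}{30}\right) \left(-65\right) = 133722 - \frac{26}{3} = \frac{401140}{3}$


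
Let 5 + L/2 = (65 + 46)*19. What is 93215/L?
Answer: 93215/4208 ≈ 22.152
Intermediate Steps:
L = 4208 (L = -10 + 2*((65 + 46)*19) = -10 + 2*(111*19) = -10 + 2*2109 = -10 + 4218 = 4208)
93215/L = 93215/4208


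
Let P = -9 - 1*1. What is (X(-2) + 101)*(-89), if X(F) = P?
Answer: -8099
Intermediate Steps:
P = -10 (P = -9 - 1 = -10)
X(F) = -10
(X(-2) + 101)*(-89) = (-10 + 101)*(-89) = 91*(-89) = -8099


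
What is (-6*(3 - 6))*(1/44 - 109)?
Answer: -43155/22 ≈ -1961.6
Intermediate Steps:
(-6*(3 - 6))*(1/44 - 109) = (-6*(-3))*(1/44 - 109) = 18*(-4795/44) = -43155/22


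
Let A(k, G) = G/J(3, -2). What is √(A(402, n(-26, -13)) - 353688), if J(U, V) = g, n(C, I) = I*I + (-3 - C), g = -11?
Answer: 2*I*√10699590/11 ≈ 594.73*I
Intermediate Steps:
n(C, I) = -3 + I² - C (n(C, I) = I² + (-3 - C) = -3 + I² - C)
J(U, V) = -11
A(k, G) = -G/11 (A(k, G) = G/(-11) = G*(-1/11) = -G/11)
√(A(402, n(-26, -13)) - 353688) = √(-(-3 + (-13)² - 1*(-26))/11 - 353688) = √(-(-3 + 169 + 26)/11 - 353688) = √(-1/11*192 - 353688) = √(-192/11 - 353688) = √(-3890760/11) = 2*I*√10699590/11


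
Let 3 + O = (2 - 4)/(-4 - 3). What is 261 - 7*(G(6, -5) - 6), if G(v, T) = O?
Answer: 322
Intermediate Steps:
O = -19/7 (O = -3 + (2 - 4)/(-4 - 3) = -3 - 2/(-7) = -3 - 2*(-1/7) = -3 + 2/7 = -19/7 ≈ -2.7143)
G(v, T) = -19/7
261 - 7*(G(6, -5) - 6) = 261 - 7*(-19/7 - 6) = 261 - 7*(-61)/7 = 261 - 1*(-61) = 261 + 61 = 322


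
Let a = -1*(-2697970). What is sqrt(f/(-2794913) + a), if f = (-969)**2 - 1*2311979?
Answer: 14*sqrt(107527045119319859)/2794913 ≈ 1642.6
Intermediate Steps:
a = 2697970
f = -1373018 (f = 938961 - 2311979 = -1373018)
sqrt(f/(-2794913) + a) = sqrt(-1373018/(-2794913) + 2697970) = sqrt(-1373018*(-1/2794913) + 2697970) = sqrt(1373018/2794913 + 2697970) = sqrt(7540592799628/2794913) = 14*sqrt(107527045119319859)/2794913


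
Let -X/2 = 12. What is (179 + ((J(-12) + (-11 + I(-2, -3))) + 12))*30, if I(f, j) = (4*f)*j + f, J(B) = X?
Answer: 5340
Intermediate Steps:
X = -24 (X = -2*12 = -24)
J(B) = -24
I(f, j) = f + 4*f*j (I(f, j) = 4*f*j + f = f + 4*f*j)
(179 + ((J(-12) + (-11 + I(-2, -3))) + 12))*30 = (179 + ((-24 + (-11 - 2*(1 + 4*(-3)))) + 12))*30 = (179 + ((-24 + (-11 - 2*(1 - 12))) + 12))*30 = (179 + ((-24 + (-11 - 2*(-11))) + 12))*30 = (179 + ((-24 + (-11 + 22)) + 12))*30 = (179 + ((-24 + 11) + 12))*30 = (179 + (-13 + 12))*30 = (179 - 1)*30 = 178*30 = 5340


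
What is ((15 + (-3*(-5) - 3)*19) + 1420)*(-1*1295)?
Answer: -2153585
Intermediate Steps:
((15 + (-3*(-5) - 3)*19) + 1420)*(-1*1295) = ((15 + (15 - 3)*19) + 1420)*(-1295) = ((15 + 12*19) + 1420)*(-1295) = ((15 + 228) + 1420)*(-1295) = (243 + 1420)*(-1295) = 1663*(-1295) = -2153585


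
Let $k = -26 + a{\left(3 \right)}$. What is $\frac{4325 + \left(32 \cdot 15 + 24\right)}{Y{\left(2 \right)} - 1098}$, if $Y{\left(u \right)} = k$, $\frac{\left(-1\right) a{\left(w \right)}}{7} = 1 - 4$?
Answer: $- \frac{4829}{1103} \approx -4.3781$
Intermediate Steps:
$a{\left(w \right)} = 21$ ($a{\left(w \right)} = - 7 \left(1 - 4\right) = \left(-7\right) \left(-3\right) = 21$)
$k = -5$ ($k = -26 + 21 = -5$)
$Y{\left(u \right)} = -5$
$\frac{4325 + \left(32 \cdot 15 + 24\right)}{Y{\left(2 \right)} - 1098} = \frac{4325 + \left(32 \cdot 15 + 24\right)}{-5 - 1098} = \frac{4325 + \left(480 + 24\right)}{-5 - 1098} = \frac{4325 + 504}{-1103} = 4829 \left(- \frac{1}{1103}\right) = - \frac{4829}{1103}$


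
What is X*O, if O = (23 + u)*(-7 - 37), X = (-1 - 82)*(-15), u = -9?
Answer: -766920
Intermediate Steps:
X = 1245 (X = -83*(-15) = 1245)
O = -616 (O = (23 - 9)*(-7 - 37) = 14*(-44) = -616)
X*O = 1245*(-616) = -766920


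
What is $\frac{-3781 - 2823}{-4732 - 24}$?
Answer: $\frac{1651}{1189} \approx 1.3886$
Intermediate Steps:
$\frac{-3781 - 2823}{-4732 - 24} = - \frac{6604}{-4756} = \left(-6604\right) \left(- \frac{1}{4756}\right) = \frac{1651}{1189}$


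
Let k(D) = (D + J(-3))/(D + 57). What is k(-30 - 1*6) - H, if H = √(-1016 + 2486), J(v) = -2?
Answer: -38/21 - 7*√30 ≈ -40.150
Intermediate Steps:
k(D) = (-2 + D)/(57 + D) (k(D) = (D - 2)/(D + 57) = (-2 + D)/(57 + D))
H = 7*√30 (H = √1470 = 7*√30 ≈ 38.341)
k(-30 - 1*6) - H = (-2 + (-30 - 1*6))/(57 + (-30 - 1*6)) - 7*√30 = (-2 + (-30 - 6))/(57 + (-30 - 6)) - 7*√30 = (-2 - 36)/(57 - 36) - 7*√30 = -38/21 - 7*√30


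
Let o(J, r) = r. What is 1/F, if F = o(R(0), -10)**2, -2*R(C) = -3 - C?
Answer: 1/100 ≈ 0.010000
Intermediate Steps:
R(C) = 3/2 + C/2 (R(C) = -(-3 - C)/2 = 3/2 + C/2)
F = 100 (F = (-10)**2 = 100)
1/F = 1/100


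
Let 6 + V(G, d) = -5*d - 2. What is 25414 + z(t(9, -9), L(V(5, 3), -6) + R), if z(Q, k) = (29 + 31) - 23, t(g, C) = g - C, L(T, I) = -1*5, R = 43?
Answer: 25451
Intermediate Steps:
V(G, d) = -8 - 5*d (V(G, d) = -6 + (-5*d - 2) = -6 + (-2 - 5*d) = -8 - 5*d)
L(T, I) = -5
z(Q, k) = 37 (z(Q, k) = 60 - 23 = 37)
25414 + z(t(9, -9), L(V(5, 3), -6) + R) = 25414 + 37 = 25451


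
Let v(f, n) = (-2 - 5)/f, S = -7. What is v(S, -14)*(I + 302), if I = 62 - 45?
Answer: 319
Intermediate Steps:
I = 17
v(f, n) = -7/f
v(S, -14)*(I + 302) = (-7/(-7))*(17 + 302) = -7*(-⅐)*319 = 1*319 = 319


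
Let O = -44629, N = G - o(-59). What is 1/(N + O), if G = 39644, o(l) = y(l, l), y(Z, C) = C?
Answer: -1/4926 ≈ -0.00020300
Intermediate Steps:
o(l) = l
N = 39703 (N = 39644 - 1*(-59) = 39644 + 59 = 39703)
1/(N + O) = 1/(39703 - 44629) = 1/(-4926) = -1/4926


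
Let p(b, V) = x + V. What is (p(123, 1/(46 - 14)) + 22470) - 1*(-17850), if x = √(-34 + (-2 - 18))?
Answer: 1290241/32 + 3*I*√6 ≈ 40320.0 + 7.3485*I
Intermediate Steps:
x = 3*I*√6 (x = √(-34 - 20) = √(-54) = 3*I*√6 ≈ 7.3485*I)
p(b, V) = V + 3*I*√6 (p(b, V) = 3*I*√6 + V = V + 3*I*√6)
(p(123, 1/(46 - 14)) + 22470) - 1*(-17850) = ((1/(46 - 14) + 3*I*√6) + 22470) - 1*(-17850) = ((1/32 + 3*I*√6) + 22470) + 17850 = (719041/32 + 3*I*√6) + 17850 = 1290241/32 + 3*I*√6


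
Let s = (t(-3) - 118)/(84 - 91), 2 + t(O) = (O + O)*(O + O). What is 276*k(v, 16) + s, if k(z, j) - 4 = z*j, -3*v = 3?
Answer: -3300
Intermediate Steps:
v = -1 (v = -1/3*3 = -1)
k(z, j) = 4 + j*z (k(z, j) = 4 + z*j = 4 + j*z)
t(O) = -2 + 4*O**2 (t(O) = -2 + (O + O)*(O + O) = -2 + (2*O)*(2*O) = -2 + 4*O**2)
s = 12 (s = ((-2 + 4*(-3)**2) - 118)/(84 - 91) = ((-2 + 4*9) - 118)/(-7) = ((-2 + 36) - 118)*(-1/7) = (34 - 118)*(-1/7) = -84*(-1/7) = 12)
276*k(v, 16) + s = 276*(4 + 16*(-1)) + 12 = 276*(4 - 16) + 12 = 276*(-12) + 12 = -3312 + 12 = -3300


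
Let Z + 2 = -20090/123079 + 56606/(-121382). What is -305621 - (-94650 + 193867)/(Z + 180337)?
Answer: -411690394876376249561/1347059442075188 ≈ -3.0562e+5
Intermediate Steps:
Z = -19642362305/7469787589 (Z = -2 + (-20090/123079 + 56606/(-121382)) = -2 + (-20090*1/123079 + 56606*(-1/121382)) = -2 + (-20090/123079 - 28303/60691) = -2 - 4702787127/7469787589 = -19642362305/7469787589 ≈ -2.6296)
-305621 - (-94650 + 193867)/(Z + 180337) = -305621 - (-94650 + 193867)/(-19642362305/7469787589 + 180337) = -305621 - 99217/1347059442075188/7469787589 = -305621 - 99217*7469787589/1347059442075188 = -305621 - 1*741129915217813/1347059442075188 = -305621 - 741129915217813/1347059442075188 = -411690394876376249561/1347059442075188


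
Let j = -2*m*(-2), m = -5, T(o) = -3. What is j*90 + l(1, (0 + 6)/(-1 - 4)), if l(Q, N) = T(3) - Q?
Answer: -1804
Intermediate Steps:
j = -20 (j = -2*(-5)*(-2) = 10*(-2) = -20)
l(Q, N) = -3 - Q
j*90 + l(1, (0 + 6)/(-1 - 4)) = -20*90 + (-3 - 1*1) = -1800 + (-3 - 1) = -1800 - 4 = -1804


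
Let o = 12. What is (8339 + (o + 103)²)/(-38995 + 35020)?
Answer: -7188/1325 ≈ -5.4249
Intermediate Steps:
(8339 + (o + 103)²)/(-38995 + 35020) = (8339 + (12 + 103)²)/(-38995 + 35020) = (8339 + 115²)/(-3975) = (8339 + 13225)*(-1/3975) = 21564*(-1/3975) = -7188/1325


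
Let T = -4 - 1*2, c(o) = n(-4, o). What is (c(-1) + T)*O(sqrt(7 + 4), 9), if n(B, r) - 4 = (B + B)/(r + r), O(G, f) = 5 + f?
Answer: 28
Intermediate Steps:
n(B, r) = 4 + B/r (n(B, r) = 4 + (B + B)/(r + r) = 4 + (2*B)/((2*r)) = 4 + (2*B)*(1/(2*r)) = 4 + B/r)
c(o) = 4 - 4/o
T = -6 (T = -4 - 2 = -6)
(c(-1) + T)*O(sqrt(7 + 4), 9) = ((4 - 4/(-1)) - 6)*(5 + 9) = ((4 - 4*(-1)) - 6)*14 = ((4 + 4) - 6)*14 = (8 - 6)*14 = 2*14 = 28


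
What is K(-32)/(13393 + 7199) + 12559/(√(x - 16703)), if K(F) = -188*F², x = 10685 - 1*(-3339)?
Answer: -12032/1287 - 661*I*√2679/141 ≈ -9.3489 - 242.64*I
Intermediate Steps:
x = 14024 (x = 10685 + 3339 = 14024)
K(-32)/(13393 + 7199) + 12559/(√(x - 16703)) = (-188*(-32)²)/(13393 + 7199) + 12559/(√(14024 - 16703)) = -188*1024/20592 + 12559/(√(-2679)) = -192512*1/20592 + 12559/((I*√2679)) = -12032/1287 + 12559*(-I*√2679/2679) = -12032/1287 - 661*I*√2679/141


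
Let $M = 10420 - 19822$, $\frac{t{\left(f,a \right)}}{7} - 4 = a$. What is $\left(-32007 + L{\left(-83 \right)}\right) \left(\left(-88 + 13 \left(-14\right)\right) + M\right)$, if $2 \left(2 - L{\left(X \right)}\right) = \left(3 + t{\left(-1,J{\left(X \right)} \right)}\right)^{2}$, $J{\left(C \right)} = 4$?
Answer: $326386476$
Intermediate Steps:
$t{\left(f,a \right)} = 28 + 7 a$
$L{\left(X \right)} = - \frac{3477}{2}$ ($L{\left(X \right)} = 2 - \frac{\left(3 + \left(28 + 7 \cdot 4\right)\right)^{2}}{2} = 2 - \frac{\left(3 + \left(28 + 28\right)\right)^{2}}{2} = 2 - \frac{\left(3 + 56\right)^{2}}{2} = 2 - \frac{59^{2}}{2} = 2 - \frac{3481}{2} = - \frac{3477}{2}$)
$M = -9402$ ($M = 10420 - 19822 = -9402$)
$\left(-32007 + L{\left(-83 \right)}\right) \left(\left(-88 + 13 \left(-14\right)\right) + M\right) = \left(-32007 - \frac{3477}{2}\right) \left(\left(-88 + 13 \left(-14\right)\right) - 9402\right) = - \frac{67491 \left(\left(-88 - 182\right) - 9402\right)}{2} = - \frac{67491 \left(-270 - 9402\right)}{2} = \left(- \frac{67491}{2}\right) \left(-9672\right) = 326386476$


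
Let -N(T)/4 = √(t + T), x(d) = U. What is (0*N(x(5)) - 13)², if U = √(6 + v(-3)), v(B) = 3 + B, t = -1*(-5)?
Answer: 169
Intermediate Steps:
t = 5
U = √6 (U = √(6 + (3 - 3)) = √(6 + 0) = √6 ≈ 2.4495)
x(d) = √6
N(T) = -4*√(5 + T)
(0*N(x(5)) - 13)² = (0*(-4*√(5 + √6)) - 13)² = (0 - 13)² = (-13)² = 169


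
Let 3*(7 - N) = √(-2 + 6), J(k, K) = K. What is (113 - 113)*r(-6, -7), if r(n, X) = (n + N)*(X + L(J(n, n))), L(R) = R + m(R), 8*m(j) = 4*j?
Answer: 0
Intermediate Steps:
m(j) = j/2 (m(j) = (4*j)/8 = j/2)
L(R) = 3*R/2 (L(R) = R + R/2 = 3*R/2)
N = 19/3 (N = 7 - √(-2 + 6)/3 = 7 - √4/3 = 7 - ⅓*2 = 7 - ⅔ = 19/3 ≈ 6.3333)
r(n, X) = (19/3 + n)*(X + 3*n/2) (r(n, X) = (n + 19/3)*(X + 3*n/2) = (19/3 + n)*(X + 3*n/2))
(113 - 113)*r(-6, -7) = (113 - 113)*((3/2)*(-6)² + (19/2)*(-6) + (19/3)*(-7) - 7*(-6)) = 0*((3/2)*36 - 57 - 133/3 + 42) = 0*(54 - 57 - 133/3 + 42) = 0*(-16/3) = 0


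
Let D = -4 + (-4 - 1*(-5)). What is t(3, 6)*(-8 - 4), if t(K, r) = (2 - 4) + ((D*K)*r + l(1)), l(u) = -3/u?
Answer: 708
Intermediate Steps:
D = -3 (D = -4 + (-4 + 5) = -4 + 1 = -3)
t(K, r) = -5 - 3*K*r (t(K, r) = (2 - 4) + ((-3*K)*r - 3/1) = -2 + (-3*K*r - 3*1) = -2 + (-3*K*r - 3) = -2 + (-3 - 3*K*r) = -5 - 3*K*r)
t(3, 6)*(-8 - 4) = (-5 - 3*3*6)*(-8 - 4) = (-5 - 54)*(-12) = -59*(-12) = 708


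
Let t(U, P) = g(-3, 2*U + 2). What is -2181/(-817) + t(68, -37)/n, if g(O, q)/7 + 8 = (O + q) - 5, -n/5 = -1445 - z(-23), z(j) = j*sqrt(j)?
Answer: 2391079627/857928432 + 9821*I*sqrt(23)/5250480 ≈ 2.787 + 0.0089706*I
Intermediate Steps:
z(j) = j**(3/2)
n = 7225 - 115*I*sqrt(23) (n = -5*(-1445 - (-23)**(3/2)) = -5*(-1445 - (-23)*I*sqrt(23)) = -5*(-1445 + 23*I*sqrt(23)) = 7225 - 115*I*sqrt(23) ≈ 7225.0 - 551.52*I)
g(O, q) = -91 + 7*O + 7*q (g(O, q) = -56 + 7*((O + q) - 5) = -56 + 7*(-5 + O + q) = -56 + (-35 + 7*O + 7*q) = -91 + 7*O + 7*q)
t(U, P) = -98 + 14*U (t(U, P) = -91 + 7*(-3) + 7*(2*U + 2) = -91 - 21 + 7*(2 + 2*U) = -91 - 21 + (14 + 14*U) = -98 + 14*U)
-2181/(-817) + t(68, -37)/n = -2181/(-817) + (-98 + 14*68)/(7225 - 115*I*sqrt(23)) = -2181*(-1/817) + (-98 + 952)/(7225 - 115*I*sqrt(23)) = 2181/817 + 854/(7225 - 115*I*sqrt(23))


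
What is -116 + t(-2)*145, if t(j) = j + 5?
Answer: 319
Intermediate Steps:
t(j) = 5 + j
-116 + t(-2)*145 = -116 + (5 - 2)*145 = -116 + 3*145 = -116 + 435 = 319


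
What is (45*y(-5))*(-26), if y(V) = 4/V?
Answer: 936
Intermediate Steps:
(45*y(-5))*(-26) = (45*(4/(-5)))*(-26) = (45*(4*(-⅕)))*(-26) = (45*(-⅘))*(-26) = -36*(-26) = 936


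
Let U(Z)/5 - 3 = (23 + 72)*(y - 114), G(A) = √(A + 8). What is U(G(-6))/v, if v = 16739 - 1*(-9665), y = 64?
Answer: -23735/26404 ≈ -0.89892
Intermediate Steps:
v = 26404 (v = 16739 + 9665 = 26404)
G(A) = √(8 + A)
U(Z) = -23735 (U(Z) = 15 + 5*((23 + 72)*(64 - 114)) = 15 + 5*(95*(-50)) = 15 + 5*(-4750) = 15 - 23750 = -23735)
U(G(-6))/v = -23735/26404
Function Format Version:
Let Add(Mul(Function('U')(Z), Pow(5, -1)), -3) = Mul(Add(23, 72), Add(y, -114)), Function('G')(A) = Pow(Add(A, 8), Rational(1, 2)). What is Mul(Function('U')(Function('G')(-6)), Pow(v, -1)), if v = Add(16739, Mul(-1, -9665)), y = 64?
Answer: Rational(-23735, 26404) ≈ -0.89892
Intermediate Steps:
v = 26404 (v = Add(16739, 9665) = 26404)
Function('G')(A) = Pow(Add(8, A), Rational(1, 2))
Function('U')(Z) = -23735 (Function('U')(Z) = Add(15, Mul(5, Mul(Add(23, 72), Add(64, -114)))) = Add(15, Mul(5, Mul(95, -50))) = Add(15, Mul(5, -4750)) = Add(15, -23750) = -23735)
Mul(Function('U')(Function('G')(-6)), Pow(v, -1)) = Mul(-23735, Pow(26404, -1)) = Mul(-23735, Rational(1, 26404)) = Rational(-23735, 26404)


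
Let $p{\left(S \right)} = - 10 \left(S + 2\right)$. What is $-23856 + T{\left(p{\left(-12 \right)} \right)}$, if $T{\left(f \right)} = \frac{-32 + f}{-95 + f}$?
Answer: $- \frac{119212}{5} \approx -23842.0$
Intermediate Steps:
$p{\left(S \right)} = -20 - 10 S$ ($p{\left(S \right)} = - 10 \left(2 + S\right) = -20 - 10 S$)
$T{\left(f \right)} = \frac{-32 + f}{-95 + f}$
$-23856 + T{\left(p{\left(-12 \right)} \right)} = -23856 + \frac{-32 - -100}{-95 - -100} = -23856 + \frac{-32 + \left(-20 + 120\right)}{-95 + \left(-20 + 120\right)} = -23856 + \frac{-32 + 100}{-95 + 100} = -23856 + \frac{1}{5} \cdot 68 = -23856 + \frac{68}{5} = - \frac{119212}{5}$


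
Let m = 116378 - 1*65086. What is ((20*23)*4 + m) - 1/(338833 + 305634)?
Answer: 34241820643/644467 ≈ 53132.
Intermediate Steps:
m = 51292 (m = 116378 - 65086 = 51292)
((20*23)*4 + m) - 1/(338833 + 305634) = ((20*23)*4 + 51292) - 1/(338833 + 305634) = (460*4 + 51292) - 1/644467 = (1840 + 51292) - 1*1/644467 = 53132 - 1/644467 = 34241820643/644467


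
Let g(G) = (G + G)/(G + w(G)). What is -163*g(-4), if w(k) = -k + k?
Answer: -326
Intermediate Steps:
w(k) = 0
g(G) = 2 (g(G) = (G + G)/(G + 0) = (2*G)/G = 2)
-163*g(-4) = -163*2 = -326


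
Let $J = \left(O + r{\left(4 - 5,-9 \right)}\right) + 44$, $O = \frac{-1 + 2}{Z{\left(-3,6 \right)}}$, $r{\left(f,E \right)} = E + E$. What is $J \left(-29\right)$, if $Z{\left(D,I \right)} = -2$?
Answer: $- \frac{1479}{2} \approx -739.5$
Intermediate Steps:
$r{\left(f,E \right)} = 2 E$
$O = - \frac{1}{2}$ ($O = \frac{-1 + 2}{-2} = 1 \left(- \frac{1}{2}\right) = - \frac{1}{2} \approx -0.5$)
$J = \frac{51}{2}$ ($J = \left(- \frac{1}{2} + 2 \left(-9\right)\right) + 44 = \left(- \frac{1}{2} - 18\right) + 44 = - \frac{37}{2} + 44 = \frac{51}{2} \approx 25.5$)
$J \left(-29\right) = \frac{51}{2} \left(-29\right) = - \frac{1479}{2}$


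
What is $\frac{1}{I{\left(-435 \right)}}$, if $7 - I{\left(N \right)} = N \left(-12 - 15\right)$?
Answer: $- \frac{1}{11738} \approx -8.5193 \cdot 10^{-5}$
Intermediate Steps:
$I{\left(N \right)} = 7 + 27 N$ ($I{\left(N \right)} = 7 - N \left(-12 - 15\right) = 7 - N \left(-27\right) = 7 - - 27 N = 7 + 27 N$)
$\frac{1}{I{\left(-435 \right)}} = \frac{1}{7 + 27 \left(-435\right)} = \frac{1}{7 - 11745} = \frac{1}{-11738} = - \frac{1}{11738}$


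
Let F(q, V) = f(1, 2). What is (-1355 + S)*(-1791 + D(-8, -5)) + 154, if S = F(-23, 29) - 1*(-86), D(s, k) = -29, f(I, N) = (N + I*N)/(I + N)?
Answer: 6921922/3 ≈ 2.3073e+6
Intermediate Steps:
f(I, N) = (N + I*N)/(I + N)
F(q, V) = 4/3 (F(q, V) = 2*(1 + 1)/(1 + 2) = 2*2/3 = 2*(⅓)*2 = 4/3)
S = 262/3 (S = 4/3 - 1*(-86) = 4/3 + 86 = 262/3 ≈ 87.333)
(-1355 + S)*(-1791 + D(-8, -5)) + 154 = (-1355 + 262/3)*(-1791 - 29) + 154 = -3803/3*(-1820) + 154 = 6921460/3 + 154 = 6921922/3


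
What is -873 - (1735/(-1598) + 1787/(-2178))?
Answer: -757948289/870111 ≈ -871.09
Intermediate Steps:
-873 - (1735/(-1598) + 1787/(-2178)) = -873 - (1735*(-1/1598) + 1787*(-1/2178)) = -873 - (-1735/1598 - 1787/2178) = -873 - 1*(-1658614/870111) = -873 + 1658614/870111 = -757948289/870111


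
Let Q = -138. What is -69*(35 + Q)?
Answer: 7107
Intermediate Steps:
-69*(35 + Q) = -69*(35 - 138) = -69*(-103) = 7107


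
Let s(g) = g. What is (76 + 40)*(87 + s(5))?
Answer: 10672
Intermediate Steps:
(76 + 40)*(87 + s(5)) = (76 + 40)*(87 + 5) = 116*92 = 10672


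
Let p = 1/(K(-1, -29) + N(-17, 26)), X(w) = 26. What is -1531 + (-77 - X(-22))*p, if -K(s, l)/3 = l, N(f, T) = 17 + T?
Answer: -199133/130 ≈ -1531.8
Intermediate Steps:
K(s, l) = -3*l
p = 1/130 (p = 1/(-3*(-29) + (17 + 26)) = 1/(87 + 43) = 1/130 ≈ 0.0076923)
-1531 + (-77 - X(-22))*p = -1531 + (-77 - 1*26)*(1/130) = -1531 + (-77 - 26)*(1/130) = -1531 - 103*1/130 = -1531 - 103/130 = -199133/130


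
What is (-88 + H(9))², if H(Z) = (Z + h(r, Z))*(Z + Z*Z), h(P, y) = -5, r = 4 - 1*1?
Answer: 73984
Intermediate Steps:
r = 3 (r = 4 - 1 = 3)
H(Z) = (-5 + Z)*(Z + Z²) (H(Z) = (Z - 5)*(Z + Z*Z) = (-5 + Z)*(Z + Z²))
(-88 + H(9))² = (-88 + 9*(-5 + 9² - 4*9))² = (-88 + 9*(-5 + 81 - 36))² = (-88 + 9*40)² = (-88 + 360)² = 272² = 73984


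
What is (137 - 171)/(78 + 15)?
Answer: -34/93 ≈ -0.36559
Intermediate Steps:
(137 - 171)/(78 + 15) = -34/93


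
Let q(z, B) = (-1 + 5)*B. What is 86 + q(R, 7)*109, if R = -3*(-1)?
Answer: 3138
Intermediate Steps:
R = 3
q(z, B) = 4*B
86 + q(R, 7)*109 = 86 + (4*7)*109 = 86 + 28*109 = 86 + 3052 = 3138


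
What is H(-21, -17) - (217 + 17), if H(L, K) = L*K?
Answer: 123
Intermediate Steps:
H(L, K) = K*L
H(-21, -17) - (217 + 17) = -17*(-21) - (217 + 17) = 357 - 1*234 = 357 - 234 = 123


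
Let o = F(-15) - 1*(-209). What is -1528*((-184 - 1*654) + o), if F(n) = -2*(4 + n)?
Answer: 927496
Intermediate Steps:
F(n) = -8 - 2*n
o = 231 (o = (-8 - 2*(-15)) - 1*(-209) = (-8 + 30) + 209 = 22 + 209 = 231)
-1528*((-184 - 1*654) + o) = -1528*((-184 - 1*654) + 231) = -1528*((-184 - 654) + 231) = -1528*(-838 + 231) = -1528*(-607) = 927496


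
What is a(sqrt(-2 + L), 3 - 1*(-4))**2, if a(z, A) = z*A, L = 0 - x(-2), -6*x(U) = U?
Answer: -343/3 ≈ -114.33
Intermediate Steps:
x(U) = -U/6
L = -1/3 (L = 0 - (-1)*(-2)/6 = 0 - 1*1/3 = 0 - 1/3 = -1/3 ≈ -0.33333)
a(z, A) = A*z
a(sqrt(-2 + L), 3 - 1*(-4))**2 = ((3 - 1*(-4))*sqrt(-2 - 1/3))**2 = ((3 + 4)*sqrt(-7/3))**2 = (7*(I*sqrt(21)/3))**2 = (7*I*sqrt(21)/3)**2 = -343/3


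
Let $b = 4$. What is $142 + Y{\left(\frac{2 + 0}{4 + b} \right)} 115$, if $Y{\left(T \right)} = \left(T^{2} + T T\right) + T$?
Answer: $\frac{1481}{8} \approx 185.13$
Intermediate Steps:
$Y{\left(T \right)} = T + 2 T^{2}$ ($Y{\left(T \right)} = \left(T^{2} + T^{2}\right) + T = 2 T^{2} + T = T + 2 T^{2}$)
$142 + Y{\left(\frac{2 + 0}{4 + b} \right)} 115 = 142 + \frac{2 + 0}{4 + 4} \left(1 + 2 \frac{2 + 0}{4 + 4}\right) 115 = 142 + \frac{2}{8} \left(1 + 2 \cdot \frac{2}{8}\right) 115 = 142 + 2 \cdot \frac{1}{8} \left(1 + 2 \cdot 2 \cdot \frac{1}{8}\right) 115 = 142 + \frac{1 + 2 \cdot \frac{1}{4}}{4} \cdot 115 = 142 + \frac{1 + \frac{1}{2}}{4} \cdot 115 = 142 + \frac{1}{4} \cdot \frac{3}{2} \cdot 115 = 142 + \frac{3}{8} \cdot 115 = 142 + \frac{345}{8} = \frac{1481}{8}$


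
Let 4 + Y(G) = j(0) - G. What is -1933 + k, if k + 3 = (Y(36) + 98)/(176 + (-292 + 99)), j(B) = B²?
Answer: -32970/17 ≈ -1939.4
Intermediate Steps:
Y(G) = -4 - G (Y(G) = -4 + (0² - G) = -4 + (0 - G) = -4 - G)
k = -109/17 (k = -3 + ((-4 - 1*36) + 98)/(176 + (-292 + 99)) = -3 + ((-4 - 36) + 98)/(176 - 193) = -3 + (-40 + 98)/(-17) = -3 + 58*(-1/17) = -3 - 58/17 = -109/17 ≈ -6.4118)
-1933 + k = -1933 - 109/17 = -32970/17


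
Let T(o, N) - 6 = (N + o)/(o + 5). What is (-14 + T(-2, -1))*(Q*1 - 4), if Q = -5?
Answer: 81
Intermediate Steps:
T(o, N) = 6 + (N + o)/(5 + o) (T(o, N) = 6 + (N + o)/(o + 5) = 6 + (N + o)/(5 + o))
(-14 + T(-2, -1))*(Q*1 - 4) = (-14 + (30 - 1 + 7*(-2))/(5 - 2))*(-5*1 - 4) = (-14 + (30 - 1 - 14)/3)*(-5 - 4) = (-14 + (1/3)*15)*(-9) = (-14 + 5)*(-9) = -9*(-9) = 81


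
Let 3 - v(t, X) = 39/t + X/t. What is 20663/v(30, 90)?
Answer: -206630/13 ≈ -15895.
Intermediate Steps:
v(t, X) = 3 - 39/t - X/t (v(t, X) = 3 - (39/t + X/t) = 3 + (-39/t - X/t) = 3 - 39/t - X/t)
20663/v(30, 90) = 20663/(((-39 - 1*90 + 3*30)/30)) = 20663/(((-39 - 90 + 90)/30)) = 20663/(((1/30)*(-39))) = 20663/(-13/10) = 20663*(-10/13) = -206630/13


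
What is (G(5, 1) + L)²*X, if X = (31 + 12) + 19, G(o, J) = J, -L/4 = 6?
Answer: 32798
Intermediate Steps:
L = -24 (L = -4*6 = -24)
X = 62 (X = 43 + 19 = 62)
(G(5, 1) + L)²*X = (1 - 24)²*62 = (-23)²*62 = 529*62 = 32798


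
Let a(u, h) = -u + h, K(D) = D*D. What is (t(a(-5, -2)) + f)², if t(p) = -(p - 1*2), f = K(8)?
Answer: 3969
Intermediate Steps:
K(D) = D²
a(u, h) = h - u
f = 64 (f = 8² = 64)
t(p) = 2 - p (t(p) = -(p - 2) = -(-2 + p) = 2 - p)
(t(a(-5, -2)) + f)² = ((2 - (-2 - 1*(-5))) + 64)² = ((2 - (-2 + 5)) + 64)² = ((2 - 1*3) + 64)² = ((2 - 3) + 64)² = (-1 + 64)² = 63² = 3969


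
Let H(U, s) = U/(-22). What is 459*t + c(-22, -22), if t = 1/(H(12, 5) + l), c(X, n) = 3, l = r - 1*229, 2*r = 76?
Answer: 1272/2107 ≈ 0.60370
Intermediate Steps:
r = 38 (r = (1/2)*76 = 38)
H(U, s) = -U/22 (H(U, s) = U*(-1/22) = -U/22)
l = -191 (l = 38 - 1*229 = 38 - 229 = -191)
t = -11/2107 (t = 1/(-1/22*12 - 191) = 1/(-6/11 - 191) = 1/(-2107/11) = -11/2107 ≈ -0.0052207)
459*t + c(-22, -22) = 459*(-11/2107) + 3 = -5049/2107 + 3 = 1272/2107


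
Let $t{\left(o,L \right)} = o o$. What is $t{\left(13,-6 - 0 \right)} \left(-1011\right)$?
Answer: $-170859$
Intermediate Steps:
$t{\left(o,L \right)} = o^{2}$
$t{\left(13,-6 - 0 \right)} \left(-1011\right) = 13^{2} \left(-1011\right) = 169 \left(-1011\right) = -170859$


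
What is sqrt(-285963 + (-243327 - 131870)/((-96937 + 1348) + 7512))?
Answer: I*sqrt(2218341491824458)/88077 ≈ 534.75*I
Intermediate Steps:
sqrt(-285963 + (-243327 - 131870)/((-96937 + 1348) + 7512)) = sqrt(-285963 - 375197/(-95589 + 7512)) = sqrt(-285963 - 375197/(-88077)) = sqrt(-285963 - 375197*(-1/88077)) = sqrt(-285963 + 375197/88077) = sqrt(-25186387954/88077) = I*sqrt(2218341491824458)/88077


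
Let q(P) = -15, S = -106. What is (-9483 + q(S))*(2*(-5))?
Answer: 94980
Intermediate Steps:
(-9483 + q(S))*(2*(-5)) = (-9483 - 15)*(2*(-5)) = -9498*(-10) = 94980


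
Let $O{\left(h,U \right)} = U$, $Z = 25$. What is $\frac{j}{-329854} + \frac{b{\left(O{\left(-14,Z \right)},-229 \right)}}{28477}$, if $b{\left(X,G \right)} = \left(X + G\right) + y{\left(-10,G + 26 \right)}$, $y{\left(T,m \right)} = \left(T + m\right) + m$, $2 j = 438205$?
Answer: $- \frac{12887782745}{18786504716} \approx -0.68601$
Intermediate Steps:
$j = \frac{438205}{2}$ ($j = \frac{1}{2} \cdot 438205 = \frac{438205}{2} \approx 2.191 \cdot 10^{5}$)
$y{\left(T,m \right)} = T + 2 m$
$b{\left(X,G \right)} = 42 + X + 3 G$ ($b{\left(X,G \right)} = \left(X + G\right) + \left(-10 + 2 \left(G + 26\right)\right) = \left(G + X\right) + \left(-10 + 2 \left(26 + G\right)\right) = \left(G + X\right) + \left(-10 + \left(52 + 2 G\right)\right) = \left(G + X\right) + \left(42 + 2 G\right) = 42 + X + 3 G$)
$\frac{j}{-329854} + \frac{b{\left(O{\left(-14,Z \right)},-229 \right)}}{28477} = \frac{438205}{2 \left(-329854\right)} + \frac{42 + 25 + 3 \left(-229\right)}{28477} = \frac{438205}{2} \left(- \frac{1}{329854}\right) + \left(42 + 25 - 687\right) \frac{1}{28477} = - \frac{438205}{659708} - \frac{620}{28477} = - \frac{12887782745}{18786504716}$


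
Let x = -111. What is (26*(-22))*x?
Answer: 63492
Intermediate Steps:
(26*(-22))*x = (26*(-22))*(-111) = -572*(-111) = 63492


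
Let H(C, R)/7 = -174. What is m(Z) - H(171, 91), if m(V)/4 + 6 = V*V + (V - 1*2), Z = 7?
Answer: 1410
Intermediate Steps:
H(C, R) = -1218 (H(C, R) = 7*(-174) = -1218)
m(V) = -32 + 4*V + 4*V**2 (m(V) = -24 + 4*(V*V + (V - 1*2)) = -24 + 4*(V**2 + (V - 2)) = -24 + 4*(V**2 + (-2 + V)) = -24 + 4*(-2 + V + V**2) = -24 + (-8 + 4*V + 4*V**2) = -32 + 4*V + 4*V**2)
m(Z) - H(171, 91) = (-32 + 4*7 + 4*7**2) - 1*(-1218) = (-32 + 28 + 4*49) + 1218 = (-32 + 28 + 196) + 1218 = 192 + 1218 = 1410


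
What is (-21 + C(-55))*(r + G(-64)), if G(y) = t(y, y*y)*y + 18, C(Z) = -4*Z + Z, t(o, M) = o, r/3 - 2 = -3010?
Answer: -707040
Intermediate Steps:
r = -9024 (r = 6 + 3*(-3010) = 6 - 9030 = -9024)
C(Z) = -3*Z
G(y) = 18 + y² (G(y) = y*y + 18 = y² + 18 = 18 + y²)
(-21 + C(-55))*(r + G(-64)) = (-21 - 3*(-55))*(-9024 + (18 + (-64)²)) = (-21 + 165)*(-9024 + (18 + 4096)) = 144*(-9024 + 4114) = 144*(-4910) = -707040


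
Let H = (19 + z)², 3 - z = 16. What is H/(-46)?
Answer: -18/23 ≈ -0.78261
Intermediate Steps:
z = -13 (z = 3 - 1*16 = 3 - 16 = -13)
H = 36 (H = (19 - 13)² = 6² = 36)
H/(-46) = 36/(-46) = -1/46*36 = -18/23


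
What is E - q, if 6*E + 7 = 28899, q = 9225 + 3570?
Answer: -23939/3 ≈ -7979.7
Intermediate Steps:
q = 12795
E = 14446/3 (E = -7/6 + (1/6)*28899 = -7/6 + 9633/2 = 14446/3 ≈ 4815.3)
E - q = 14446/3 - 1*12795 = 14446/3 - 12795 = -23939/3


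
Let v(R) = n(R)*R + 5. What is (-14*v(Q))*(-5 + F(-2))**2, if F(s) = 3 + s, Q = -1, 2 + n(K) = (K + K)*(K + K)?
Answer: -672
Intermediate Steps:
n(K) = -2 + 4*K**2 (n(K) = -2 + (K + K)*(K + K) = -2 + (2*K)*(2*K) = -2 + 4*K**2)
v(R) = 5 + R*(-2 + 4*R**2) (v(R) = (-2 + 4*R**2)*R + 5 = R*(-2 + 4*R**2) + 5 = 5 + R*(-2 + 4*R**2))
(-14*v(Q))*(-5 + F(-2))**2 = (-14*(5 - 2*(-1) + 4*(-1)**3))*(-5 + (3 - 2))**2 = (-14*(5 + 2 + 4*(-1)))*(-5 + 1)**2 = -14*(5 + 2 - 4)*(-4)**2 = -14*3*16 = -42*16 = -672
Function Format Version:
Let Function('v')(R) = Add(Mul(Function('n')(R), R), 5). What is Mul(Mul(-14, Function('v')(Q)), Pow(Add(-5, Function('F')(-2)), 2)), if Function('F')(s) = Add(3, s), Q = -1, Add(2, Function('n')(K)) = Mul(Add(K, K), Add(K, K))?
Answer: -672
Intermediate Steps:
Function('n')(K) = Add(-2, Mul(4, Pow(K, 2))) (Function('n')(K) = Add(-2, Mul(Add(K, K), Add(K, K))) = Add(-2, Mul(Mul(2, K), Mul(2, K))) = Add(-2, Mul(4, Pow(K, 2))))
Function('v')(R) = Add(5, Mul(R, Add(-2, Mul(4, Pow(R, 2))))) (Function('v')(R) = Add(Mul(Add(-2, Mul(4, Pow(R, 2))), R), 5) = Add(Mul(R, Add(-2, Mul(4, Pow(R, 2)))), 5) = Add(5, Mul(R, Add(-2, Mul(4, Pow(R, 2))))))
Mul(Mul(-14, Function('v')(Q)), Pow(Add(-5, Function('F')(-2)), 2)) = Mul(Mul(-14, Add(5, Mul(-2, -1), Mul(4, Pow(-1, 3)))), Pow(Add(-5, Add(3, -2)), 2)) = Mul(Mul(-14, Add(5, 2, Mul(4, -1))), Pow(Add(-5, 1), 2)) = Mul(Mul(-14, Add(5, 2, -4)), Pow(-4, 2)) = Mul(Mul(-14, 3), 16) = Mul(-42, 16) = -672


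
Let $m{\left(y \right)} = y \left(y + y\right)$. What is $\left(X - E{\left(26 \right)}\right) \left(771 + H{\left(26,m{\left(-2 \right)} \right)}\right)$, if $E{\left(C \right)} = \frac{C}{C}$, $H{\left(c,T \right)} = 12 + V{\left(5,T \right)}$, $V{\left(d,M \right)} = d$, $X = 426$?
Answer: $334900$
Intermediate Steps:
$m{\left(y \right)} = 2 y^{2}$ ($m{\left(y \right)} = y 2 y = 2 y^{2}$)
$H{\left(c,T \right)} = 17$ ($H{\left(c,T \right)} = 12 + 5 = 17$)
$E{\left(C \right)} = 1$
$\left(X - E{\left(26 \right)}\right) \left(771 + H{\left(26,m{\left(-2 \right)} \right)}\right) = \left(426 - 1\right) \left(771 + 17\right) = \left(426 - 1\right) 788 = 425 \cdot 788 = 334900$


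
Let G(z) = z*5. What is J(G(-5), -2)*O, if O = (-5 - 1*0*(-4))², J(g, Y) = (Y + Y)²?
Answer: 400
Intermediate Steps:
G(z) = 5*z
J(g, Y) = 4*Y² (J(g, Y) = (2*Y)² = 4*Y²)
O = 25 (O = (-5 + 0*(-4))² = (-5 + 0)² = (-5)² = 25)
J(G(-5), -2)*O = (4*(-2)²)*25 = (4*4)*25 = 16*25 = 400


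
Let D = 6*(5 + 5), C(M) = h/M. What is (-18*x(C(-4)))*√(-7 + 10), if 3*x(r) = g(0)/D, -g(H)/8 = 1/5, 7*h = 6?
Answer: 4*√3/25 ≈ 0.27713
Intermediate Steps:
h = 6/7 (h = (⅐)*6 = 6/7 ≈ 0.85714)
C(M) = 6/(7*M)
D = 60 (D = 6*10 = 60)
g(H) = -8/5
x(r) = -2/225 (x(r) = (-8/5/60)/3 = (-8/5*1/60)/3 = (⅓)*(-2/75) = -2/225)
(-18*x(C(-4)))*√(-7 + 10) = (-18*(-2/225))*√(-7 + 10) = 4*√3/25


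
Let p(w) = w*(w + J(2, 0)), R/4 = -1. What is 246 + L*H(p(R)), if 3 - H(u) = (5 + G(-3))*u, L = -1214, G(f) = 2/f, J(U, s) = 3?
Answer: 52940/3 ≈ 17647.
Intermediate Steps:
R = -4 (R = 4*(-1) = -4)
p(w) = w*(3 + w) (p(w) = w*(w + 3) = w*(3 + w))
H(u) = 3 - 13*u/3 (H(u) = 3 - (5 + 2/(-3))*u = 3 - (5 + 2*(-⅓))*u = 3 - (5 - ⅔)*u = 3 - 13*u/3)
246 + L*H(p(R)) = 246 - 1214*(3 - (-52)*(3 - 4)/3) = 246 - 1214*(3 - (-52)*(-1)/3) = 246 - 1214*(3 - 13/3*4) = 246 - 1214*(3 - 52/3) = 246 - 1214*(-43/3) = 246 + 52202/3 = 52940/3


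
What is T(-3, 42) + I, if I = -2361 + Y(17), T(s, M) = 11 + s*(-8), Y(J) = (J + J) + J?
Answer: -2275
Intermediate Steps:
Y(J) = 3*J (Y(J) = 2*J + J = 3*J)
T(s, M) = 11 - 8*s
I = -2310 (I = -2361 + 3*17 = -2361 + 51 = -2310)
T(-3, 42) + I = (11 - 8*(-3)) - 2310 = (11 + 24) - 2310 = 35 - 2310 = -2275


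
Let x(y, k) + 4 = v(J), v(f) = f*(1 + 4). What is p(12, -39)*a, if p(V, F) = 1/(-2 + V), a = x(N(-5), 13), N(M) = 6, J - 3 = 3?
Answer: 13/5 ≈ 2.6000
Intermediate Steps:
J = 6 (J = 3 + 3 = 6)
v(f) = 5*f (v(f) = f*5 = 5*f)
x(y, k) = 26 (x(y, k) = -4 + 5*6 = -4 + 30 = 26)
a = 26
p(12, -39)*a = 26/(-2 + 12) = 26/10 = (1/10)*26 = 13/5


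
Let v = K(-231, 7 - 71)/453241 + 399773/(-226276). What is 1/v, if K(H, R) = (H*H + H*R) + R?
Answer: -102557560516/165788417937 ≈ -0.61860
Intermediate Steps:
K(H, R) = R + H² + H*R (K(H, R) = (H² + H*R) + R = R + H² + H*R)
v = -165788417937/102557560516 (v = ((7 - 71) + (-231)² - 231*(7 - 71))/453241 + 399773/(-226276) = (-64 + 53361 - 231*(-64))*(1/453241) + 399773*(-1/226276) = (-64 + 53361 + 14784)*(1/453241) - 399773/226276 = 68081*(1/453241) - 399773/226276 = 68081/453241 - 399773/226276 = -165788417937/102557560516 ≈ -1.6165)
1/v = 1/(-165788417937/102557560516) = -102557560516/165788417937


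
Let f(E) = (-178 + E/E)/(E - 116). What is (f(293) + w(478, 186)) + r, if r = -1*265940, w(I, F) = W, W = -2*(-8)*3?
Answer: -265893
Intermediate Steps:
W = 48 (W = 16*3 = 48)
f(E) = -177/(-116 + E) (f(E) = (-178 + 1)/(-116 + E) = -177/(-116 + E))
w(I, F) = 48
r = -265940
(f(293) + w(478, 186)) + r = (-177/(-116 + 293) + 48) - 265940 = (-177/177 + 48) - 265940 = (-177*1/177 + 48) - 265940 = (-1 + 48) - 265940 = 47 - 265940 = -265893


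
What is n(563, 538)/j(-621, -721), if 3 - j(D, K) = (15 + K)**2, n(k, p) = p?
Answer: -538/498433 ≈ -0.0010794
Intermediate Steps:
j(D, K) = 3 - (15 + K)**2
n(563, 538)/j(-621, -721) = 538/(3 - (15 - 721)**2) = 538/(3 - 1*(-706)**2) = 538/(3 - 1*498436) = 538/(3 - 498436) = 538/(-498433) = 538*(-1/498433) = -538/498433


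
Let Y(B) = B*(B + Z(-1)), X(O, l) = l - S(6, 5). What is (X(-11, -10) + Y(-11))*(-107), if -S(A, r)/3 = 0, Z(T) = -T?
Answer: -10700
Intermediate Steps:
S(A, r) = 0 (S(A, r) = -3*0 = 0)
X(O, l) = l (X(O, l) = l - 1*0 = l + 0 = l)
Y(B) = B*(1 + B) (Y(B) = B*(B - 1*(-1)) = B*(B + 1) = B*(1 + B))
(X(-11, -10) + Y(-11))*(-107) = (-10 - 11*(1 - 11))*(-107) = (-10 - 11*(-10))*(-107) = (-10 + 110)*(-107) = 100*(-107) = -10700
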